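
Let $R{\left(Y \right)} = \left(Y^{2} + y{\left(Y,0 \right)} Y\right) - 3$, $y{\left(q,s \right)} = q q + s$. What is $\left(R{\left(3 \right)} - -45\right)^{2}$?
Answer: $6084$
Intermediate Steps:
$y{\left(q,s \right)} = s + q^{2}$ ($y{\left(q,s \right)} = q^{2} + s = s + q^{2}$)
$R{\left(Y \right)} = -3 + Y^{2} + Y^{3}$ ($R{\left(Y \right)} = \left(Y^{2} + \left(0 + Y^{2}\right) Y\right) - 3 = \left(Y^{2} + Y^{2} Y\right) - 3 = \left(Y^{2} + Y^{3}\right) - 3 = -3 + Y^{2} + Y^{3}$)
$\left(R{\left(3 \right)} - -45\right)^{2} = \left(\left(-3 + 3^{2} + 3^{3}\right) - -45\right)^{2} = \left(\left(-3 + 9 + 27\right) + 45\right)^{2} = \left(33 + 45\right)^{2} = 78^{2} = 6084$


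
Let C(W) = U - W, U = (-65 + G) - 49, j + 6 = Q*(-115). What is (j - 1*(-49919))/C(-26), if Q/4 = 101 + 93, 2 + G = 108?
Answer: -13109/6 ≈ -2184.8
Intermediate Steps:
G = 106 (G = -2 + 108 = 106)
Q = 776 (Q = 4*(101 + 93) = 4*194 = 776)
j = -89246 (j = -6 + 776*(-115) = -6 - 89240 = -89246)
U = -8 (U = (-65 + 106) - 49 = 41 - 49 = -8)
C(W) = -8 - W
(j - 1*(-49919))/C(-26) = (-89246 - 1*(-49919))/(-8 - 1*(-26)) = (-89246 + 49919)/(-8 + 26) = -39327/18 = -39327*1/18 = -13109/6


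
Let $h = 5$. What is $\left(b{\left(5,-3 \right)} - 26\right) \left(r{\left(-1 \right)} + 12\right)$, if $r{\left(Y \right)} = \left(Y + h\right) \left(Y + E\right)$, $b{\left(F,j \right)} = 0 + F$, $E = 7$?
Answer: $-756$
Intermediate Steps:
$b{\left(F,j \right)} = F$
$r{\left(Y \right)} = \left(5 + Y\right) \left(7 + Y\right)$ ($r{\left(Y \right)} = \left(Y + 5\right) \left(Y + 7\right) = \left(5 + Y\right) \left(7 + Y\right)$)
$\left(b{\left(5,-3 \right)} - 26\right) \left(r{\left(-1 \right)} + 12\right) = \left(5 - 26\right) \left(\left(35 + \left(-1\right)^{2} + 12 \left(-1\right)\right) + 12\right) = \left(5 - 26\right) \left(\left(35 + 1 - 12\right) + 12\right) = - 21 \left(24 + 12\right) = \left(-21\right) 36 = -756$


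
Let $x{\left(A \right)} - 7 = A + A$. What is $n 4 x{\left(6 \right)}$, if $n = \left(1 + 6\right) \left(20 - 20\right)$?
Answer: $0$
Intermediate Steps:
$x{\left(A \right)} = 7 + 2 A$ ($x{\left(A \right)} = 7 + \left(A + A\right) = 7 + 2 A$)
$n = 0$ ($n = 7 \cdot 0 = 0$)
$n 4 x{\left(6 \right)} = 0 \cdot 4 \left(7 + 2 \cdot 6\right) = 0 \left(7 + 12\right) = 0 \cdot 19 = 0$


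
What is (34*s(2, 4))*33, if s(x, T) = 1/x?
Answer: 561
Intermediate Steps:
(34*s(2, 4))*33 = (34/2)*33 = (34*(½))*33 = 17*33 = 561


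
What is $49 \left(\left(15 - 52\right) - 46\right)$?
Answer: $-4067$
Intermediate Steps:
$49 \left(\left(15 - 52\right) - 46\right) = 49 \left(-37 + \left(-76 + 30\right)\right) = 49 \left(-37 - 46\right) = 49 \left(-83\right) = -4067$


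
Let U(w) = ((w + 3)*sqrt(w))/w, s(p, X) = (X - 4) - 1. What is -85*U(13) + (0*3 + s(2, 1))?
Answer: -4 - 1360*sqrt(13)/13 ≈ -381.20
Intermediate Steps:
s(p, X) = -5 + X (s(p, X) = (-4 + X) - 1 = -5 + X)
U(w) = (3 + w)/sqrt(w) (U(w) = ((3 + w)*sqrt(w))/w = (sqrt(w)*(3 + w))/w = (3 + w)/sqrt(w))
-85*U(13) + (0*3 + s(2, 1)) = -85*(3 + 13)/sqrt(13) + (0*3 + (-5 + 1)) = -85*sqrt(13)/13*16 + (0 - 4) = -1360*sqrt(13)/13 - 4 = -4 - 1360*sqrt(13)/13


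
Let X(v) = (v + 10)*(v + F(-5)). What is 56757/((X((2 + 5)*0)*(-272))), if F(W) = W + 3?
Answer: 56757/5440 ≈ 10.433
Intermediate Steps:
F(W) = 3 + W
X(v) = (-2 + v)*(10 + v) (X(v) = (v + 10)*(v + (3 - 5)) = (10 + v)*(v - 2) = (10 + v)*(-2 + v) = (-2 + v)*(10 + v))
56757/((X((2 + 5)*0)*(-272))) = 56757/(((-20 + ((2 + 5)*0)² + 8*((2 + 5)*0))*(-272))) = 56757/(((-20 + (7*0)² + 8*(7*0))*(-272))) = 56757/(((-20 + 0² + 8*0)*(-272))) = 56757/(((-20 + 0 + 0)*(-272))) = 56757/((-20*(-272))) = 56757/5440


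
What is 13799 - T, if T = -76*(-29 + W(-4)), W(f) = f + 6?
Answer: 11747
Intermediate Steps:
W(f) = 6 + f
T = 2052 (T = -76*(-29 + (6 - 4)) = -76*(-29 + 2) = -76*(-27) = 2052)
13799 - T = 13799 - 1*2052 = 13799 - 2052 = 11747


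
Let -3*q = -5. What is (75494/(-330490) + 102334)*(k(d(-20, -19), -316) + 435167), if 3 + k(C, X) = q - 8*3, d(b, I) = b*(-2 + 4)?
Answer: 4414984967910055/99147 ≈ 4.4530e+10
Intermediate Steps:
q = 5/3 (q = -⅓*(-5) = 5/3 ≈ 1.6667)
d(b, I) = 2*b (d(b, I) = b*2 = 2*b)
k(C, X) = -76/3 (k(C, X) = -3 + (5/3 - 8*3) = -3 + (5/3 - 24) = -3 - 67/3 = -76/3)
(75494/(-330490) + 102334)*(k(d(-20, -19), -316) + 435167) = (75494/(-330490) + 102334)*(-76/3 + 435167) = (75494*(-1/330490) + 102334)*(1305425/3) = (-37747/165245 + 102334)*(1305425/3) = (16910144083/165245)*(1305425/3) = 4414984967910055/99147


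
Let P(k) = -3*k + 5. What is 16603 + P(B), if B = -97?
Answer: 16899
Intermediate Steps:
P(k) = 5 - 3*k
16603 + P(B) = 16603 + (5 - 3*(-97)) = 16603 + (5 + 291) = 16603 + 296 = 16899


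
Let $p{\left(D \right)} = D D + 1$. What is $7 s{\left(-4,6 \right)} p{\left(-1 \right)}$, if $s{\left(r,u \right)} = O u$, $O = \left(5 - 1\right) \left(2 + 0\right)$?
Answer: $672$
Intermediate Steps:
$p{\left(D \right)} = 1 + D^{2}$ ($p{\left(D \right)} = D^{2} + 1 = 1 + D^{2}$)
$O = 8$ ($O = 4 \cdot 2 = 8$)
$s{\left(r,u \right)} = 8 u$
$7 s{\left(-4,6 \right)} p{\left(-1 \right)} = 7 \cdot 8 \cdot 6 \left(1 + \left(-1\right)^{2}\right) = 7 \cdot 48 \left(1 + 1\right) = 336 \cdot 2 = 672$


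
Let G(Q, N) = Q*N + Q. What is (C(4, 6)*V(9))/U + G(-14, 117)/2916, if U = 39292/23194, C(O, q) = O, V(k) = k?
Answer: 148118935/7160967 ≈ 20.684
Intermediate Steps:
G(Q, N) = Q + N*Q (G(Q, N) = N*Q + Q = Q + N*Q)
U = 19646/11597 (U = 39292*(1/23194) = 19646/11597 ≈ 1.6941)
(C(4, 6)*V(9))/U + G(-14, 117)/2916 = (4*9)/(19646/11597) - 14*(1 + 117)/2916 = 36*(11597/19646) - 14*118*(1/2916) = 208746/9823 - 1652*1/2916 = 208746/9823 - 413/729 = 148118935/7160967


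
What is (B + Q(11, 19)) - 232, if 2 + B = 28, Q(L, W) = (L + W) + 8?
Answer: -168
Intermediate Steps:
Q(L, W) = 8 + L + W
B = 26 (B = -2 + 28 = 26)
(B + Q(11, 19)) - 232 = (26 + (8 + 11 + 19)) - 232 = (26 + 38) - 232 = 64 - 232 = -168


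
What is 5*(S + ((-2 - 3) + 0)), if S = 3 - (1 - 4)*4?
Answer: 50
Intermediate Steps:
S = 15 (S = 3 - 1*(-3)*4 = 3 + 3*4 = 3 + 12 = 15)
5*(S + ((-2 - 3) + 0)) = 5*(15 + ((-2 - 3) + 0)) = 5*(15 + (-5 + 0)) = 5*(15 - 5) = 5*10 = 50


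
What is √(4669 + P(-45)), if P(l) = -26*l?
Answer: √5839 ≈ 76.413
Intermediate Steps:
√(4669 + P(-45)) = √(4669 - 26*(-45)) = √(4669 + 1170) = √5839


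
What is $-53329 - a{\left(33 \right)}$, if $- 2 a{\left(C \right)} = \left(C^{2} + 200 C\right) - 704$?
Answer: $- \frac{99673}{2} \approx -49837.0$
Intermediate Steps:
$a{\left(C \right)} = 352 - 100 C - \frac{C^{2}}{2}$ ($a{\left(C \right)} = - \frac{\left(C^{2} + 200 C\right) - 704}{2} = - \frac{-704 + C^{2} + 200 C}{2} = 352 - 100 C - \frac{C^{2}}{2}$)
$-53329 - a{\left(33 \right)} = -53329 - \left(352 - 3300 - \frac{33^{2}}{2}\right) = -53329 - \left(352 - 3300 - \frac{1089}{2}\right) = -53329 - - \frac{6985}{2} = -53329 + \frac{6985}{2} = - \frac{99673}{2}$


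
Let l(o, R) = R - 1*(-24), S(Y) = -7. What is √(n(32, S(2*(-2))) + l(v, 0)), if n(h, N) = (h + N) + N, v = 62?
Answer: √42 ≈ 6.4807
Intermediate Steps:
n(h, N) = h + 2*N (n(h, N) = (N + h) + N = h + 2*N)
l(o, R) = 24 + R (l(o, R) = R + 24 = 24 + R)
√(n(32, S(2*(-2))) + l(v, 0)) = √((32 + 2*(-7)) + (24 + 0)) = √((32 - 14) + 24) = √(18 + 24) = √42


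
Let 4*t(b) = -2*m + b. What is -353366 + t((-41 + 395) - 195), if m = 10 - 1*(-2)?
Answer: -1413329/4 ≈ -3.5333e+5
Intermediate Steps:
m = 12 (m = 10 + 2 = 12)
t(b) = -6 + b/4 (t(b) = (-2*12 + b)/4 = (-24 + b)/4 = -6 + b/4)
-353366 + t((-41 + 395) - 195) = -353366 + (-6 + ((-41 + 395) - 195)/4) = -353366 + (-6 + (354 - 195)/4) = -353366 + (-6 + (¼)*159) = -353366 + (-6 + 159/4) = -353366 + 135/4 = -1413329/4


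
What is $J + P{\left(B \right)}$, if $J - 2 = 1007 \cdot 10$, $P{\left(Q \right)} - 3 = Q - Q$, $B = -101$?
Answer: $10075$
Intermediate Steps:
$P{\left(Q \right)} = 3$ ($P{\left(Q \right)} = 3 + \left(Q - Q\right) = 3 + 0 = 3$)
$J = 10072$ ($J = 2 + 1007 \cdot 10 = 2 + 10070 = 10072$)
$J + P{\left(B \right)} = 10072 + 3 = 10075$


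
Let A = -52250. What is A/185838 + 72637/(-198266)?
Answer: -11929056653/18422678454 ≈ -0.64752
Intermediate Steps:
A/185838 + 72637/(-198266) = -52250/185838 + 72637/(-198266) = -52250*1/185838 + 72637*(-1/198266) = -26125/92919 - 72637/198266 = -11929056653/18422678454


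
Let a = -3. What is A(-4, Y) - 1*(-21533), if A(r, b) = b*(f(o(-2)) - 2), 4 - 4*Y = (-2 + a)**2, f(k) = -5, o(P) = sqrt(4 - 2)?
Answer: 86279/4 ≈ 21570.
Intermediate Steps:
o(P) = sqrt(2)
Y = -21/4 (Y = 1 - (-2 - 3)**2/4 = 1 - 1/4*(-5)**2 = 1 - 1/4*25 = 1 - 25/4 = -21/4 ≈ -5.2500)
A(r, b) = -7*b (A(r, b) = b*(-5 - 2) = b*(-7) = -7*b)
A(-4, Y) - 1*(-21533) = -7*(-21/4) - 1*(-21533) = 147/4 + 21533 = 86279/4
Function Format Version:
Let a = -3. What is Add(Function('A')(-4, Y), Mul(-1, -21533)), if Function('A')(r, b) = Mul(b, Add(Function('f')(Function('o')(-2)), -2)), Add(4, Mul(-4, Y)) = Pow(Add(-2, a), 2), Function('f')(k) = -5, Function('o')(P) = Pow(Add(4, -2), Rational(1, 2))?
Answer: Rational(86279, 4) ≈ 21570.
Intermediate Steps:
Function('o')(P) = Pow(2, Rational(1, 2))
Y = Rational(-21, 4) (Y = Add(1, Mul(Rational(-1, 4), Pow(Add(-2, -3), 2))) = Add(1, Mul(Rational(-1, 4), Pow(-5, 2))) = Add(1, Mul(Rational(-1, 4), 25)) = Add(1, Rational(-25, 4)) = Rational(-21, 4) ≈ -5.2500)
Function('A')(r, b) = Mul(-7, b) (Function('A')(r, b) = Mul(b, Add(-5, -2)) = Mul(b, -7) = Mul(-7, b))
Add(Function('A')(-4, Y), Mul(-1, -21533)) = Add(Mul(-7, Rational(-21, 4)), Mul(-1, -21533)) = Add(Rational(147, 4), 21533) = Rational(86279, 4)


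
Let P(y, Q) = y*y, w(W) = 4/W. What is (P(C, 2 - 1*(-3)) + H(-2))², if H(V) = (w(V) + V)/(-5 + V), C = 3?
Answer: 4489/49 ≈ 91.612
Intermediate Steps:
H(V) = (V + 4/V)/(-5 + V) (H(V) = (4/V + V)/(-5 + V) = (V + 4/V)/(-5 + V))
P(y, Q) = y²
(P(C, 2 - 1*(-3)) + H(-2))² = (3² + (4 + (-2)²)/((-2)*(-5 - 2)))² = (9 - ½*(4 + 4)/(-7))² = (9 - ½*(-⅐)*8)² = (9 + 4/7)² = (67/7)² = 4489/49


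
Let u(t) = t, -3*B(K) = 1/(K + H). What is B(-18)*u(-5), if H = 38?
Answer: 1/12 ≈ 0.083333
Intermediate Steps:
B(K) = -1/(3*(38 + K)) (B(K) = -1/(3*(K + 38)) = -1/(3*(38 + K)))
B(-18)*u(-5) = -1/(114 + 3*(-18))*(-5) = -1/(114 - 54)*(-5) = -1/60*(-5) = 1/12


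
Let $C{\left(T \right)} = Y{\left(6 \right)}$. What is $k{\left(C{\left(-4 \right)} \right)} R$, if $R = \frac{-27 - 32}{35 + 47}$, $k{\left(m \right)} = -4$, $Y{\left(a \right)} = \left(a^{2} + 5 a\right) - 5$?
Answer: $\frac{118}{41} \approx 2.878$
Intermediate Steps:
$Y{\left(a \right)} = -5 + a^{2} + 5 a$
$C{\left(T \right)} = 61$ ($C{\left(T \right)} = -5 + 6^{2} + 5 \cdot 6 = -5 + 36 + 30 = 61$)
$R = - \frac{59}{82} \approx -0.71951$
$k{\left(C{\left(-4 \right)} \right)} R = \left(-4\right) \left(- \frac{59}{82}\right) = \frac{118}{41}$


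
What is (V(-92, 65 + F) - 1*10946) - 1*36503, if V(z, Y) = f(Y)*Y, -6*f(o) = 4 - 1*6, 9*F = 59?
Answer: -1280479/27 ≈ -47425.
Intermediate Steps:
F = 59/9 (F = (⅑)*59 = 59/9 ≈ 6.5556)
f(o) = ⅓ (f(o) = -(4 - 1*6)/6 = -(4 - 6)/6 = -⅙*(-2) = ⅓)
V(z, Y) = Y/3
(V(-92, 65 + F) - 1*10946) - 1*36503 = ((65 + 59/9)/3 - 1*10946) - 1*36503 = ((⅓)*(644/9) - 10946) - 36503 = (644/27 - 10946) - 36503 = -294898/27 - 36503 = -1280479/27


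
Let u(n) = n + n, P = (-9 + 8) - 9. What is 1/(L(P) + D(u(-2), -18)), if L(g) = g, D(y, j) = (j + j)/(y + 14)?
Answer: -5/68 ≈ -0.073529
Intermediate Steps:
P = -10 (P = -1 - 9 = -10)
u(n) = 2*n
D(y, j) = 2*j/(14 + y) (D(y, j) = (2*j)/(14 + y) = 2*j/(14 + y))
1/(L(P) + D(u(-2), -18)) = 1/(-10 + 2*(-18)/(14 + 2*(-2))) = 1/(-10 + 2*(-18)/(14 - 4)) = 1/(-10 + 2*(-18)/10) = 1/(-10 + 2*(-18)*(⅒)) = 1/(-10 - 18/5) = 1/(-68/5) = -5/68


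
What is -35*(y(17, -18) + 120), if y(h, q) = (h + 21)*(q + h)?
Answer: -2870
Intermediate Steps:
y(h, q) = (21 + h)*(h + q)
-35*(y(17, -18) + 120) = -35*((17**2 + 21*17 + 21*(-18) + 17*(-18)) + 120) = -35*((289 + 357 - 378 - 306) + 120) = -35*(-38 + 120) = -35*82 = -2870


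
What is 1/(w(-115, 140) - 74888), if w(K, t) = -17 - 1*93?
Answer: -1/74998 ≈ -1.3334e-5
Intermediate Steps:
w(K, t) = -110 (w(K, t) = -17 - 93 = -110)
1/(w(-115, 140) - 74888) = 1/(-110 - 74888) = 1/(-74998) = -1/74998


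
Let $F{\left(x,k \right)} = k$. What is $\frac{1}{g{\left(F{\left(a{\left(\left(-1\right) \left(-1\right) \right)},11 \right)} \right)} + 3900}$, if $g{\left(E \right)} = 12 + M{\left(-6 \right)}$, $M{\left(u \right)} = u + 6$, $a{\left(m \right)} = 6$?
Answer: $\frac{1}{3912} \approx 0.00025562$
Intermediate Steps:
$M{\left(u \right)} = 6 + u$
$g{\left(E \right)} = 12$ ($g{\left(E \right)} = 12 + \left(6 - 6\right) = 12 + 0 = 12$)
$\frac{1}{g{\left(F{\left(a{\left(\left(-1\right) \left(-1\right) \right)},11 \right)} \right)} + 3900} = \frac{1}{12 + 3900} = \frac{1}{3912}$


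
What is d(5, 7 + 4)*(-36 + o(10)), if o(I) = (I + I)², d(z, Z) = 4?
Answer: 1456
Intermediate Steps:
o(I) = 4*I² (o(I) = (2*I)² = 4*I²)
d(5, 7 + 4)*(-36 + o(10)) = 4*(-36 + 4*10²) = 4*(-36 + 4*100) = 4*(-36 + 400) = 4*364 = 1456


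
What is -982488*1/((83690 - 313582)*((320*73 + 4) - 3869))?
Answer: 18894/86187395 ≈ 0.00021922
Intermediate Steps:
-982488*1/((83690 - 313582)*((320*73 + 4) - 3869)) = -982488*(-1/(229892*((23360 + 4) - 3869))) = -982488*(-1/(229892*(23364 - 3869))) = -982488/(19495*(-229892)) = -982488/(-4481744540) = -982488*(-1/4481744540) = 18894/86187395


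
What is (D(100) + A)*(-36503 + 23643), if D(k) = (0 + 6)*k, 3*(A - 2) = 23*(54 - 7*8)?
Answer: -22633600/3 ≈ -7.5445e+6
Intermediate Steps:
A = -40/3 (A = 2 + (23*(54 - 7*8))/3 = 2 + (23*(54 - 56))/3 = 2 + (23*(-2))/3 = 2 + (⅓)*(-46) = 2 - 46/3 = -40/3 ≈ -13.333)
D(k) = 6*k
(D(100) + A)*(-36503 + 23643) = (6*100 - 40/3)*(-36503 + 23643) = (600 - 40/3)*(-12860) = (1760/3)*(-12860) = -22633600/3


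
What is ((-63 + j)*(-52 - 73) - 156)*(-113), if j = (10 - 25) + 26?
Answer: -716872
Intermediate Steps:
j = 11 (j = -15 + 26 = 11)
((-63 + j)*(-52 - 73) - 156)*(-113) = ((-63 + 11)*(-52 - 73) - 156)*(-113) = (-52*(-125) - 156)*(-113) = (6500 - 156)*(-113) = 6344*(-113) = -716872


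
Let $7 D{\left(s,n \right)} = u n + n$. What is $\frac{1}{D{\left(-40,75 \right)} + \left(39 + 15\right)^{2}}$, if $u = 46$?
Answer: $\frac{7}{23937} \approx 0.00029243$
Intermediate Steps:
$D{\left(s,n \right)} = \frac{47 n}{7}$ ($D{\left(s,n \right)} = \frac{46 n + n}{7} = \frac{47 n}{7}$)
$\frac{1}{D{\left(-40,75 \right)} + \left(39 + 15\right)^{2}} = \frac{1}{\frac{47}{7} \cdot 75 + \left(39 + 15\right)^{2}} = \frac{1}{\frac{3525}{7} + 54^{2}} = \frac{1}{\frac{3525}{7} + 2916} = \frac{1}{\frac{23937}{7}} = \frac{7}{23937}$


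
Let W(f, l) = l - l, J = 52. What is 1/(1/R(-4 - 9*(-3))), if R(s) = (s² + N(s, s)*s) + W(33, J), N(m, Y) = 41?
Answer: 1472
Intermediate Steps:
W(f, l) = 0
R(s) = s² + 41*s (R(s) = (s² + 41*s) + 0 = s² + 41*s)
1/(1/R(-4 - 9*(-3))) = 1/(1/((-4 - 9*(-3))*(41 + (-4 - 9*(-3))))) = 1/(1/((-4 + 27)*(41 + (-4 + 27)))) = 1/(1/(23*(41 + 23))) = 1/(1/(23*64)) = 1/(1/1472) = 1472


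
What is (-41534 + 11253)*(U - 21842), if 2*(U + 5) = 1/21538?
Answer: 28496884995251/43076 ≈ 6.6155e+8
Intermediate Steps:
U = -215379/43076 (U = -5 + (½)/21538 = -5 + (½)*(1/21538) = -5 + 1/43076 = -215379/43076 ≈ -5.0000)
(-41534 + 11253)*(U - 21842) = (-41534 + 11253)*(-215379/43076 - 21842) = -30281*(-941081371/43076) = 28496884995251/43076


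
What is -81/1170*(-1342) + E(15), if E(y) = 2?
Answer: 6169/65 ≈ 94.908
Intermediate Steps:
-81/1170*(-1342) + E(15) = -81/1170*(-1342) + 2 = -81*1/1170*(-1342) + 2 = -9/130*(-1342) + 2 = 6039/65 + 2 = 6169/65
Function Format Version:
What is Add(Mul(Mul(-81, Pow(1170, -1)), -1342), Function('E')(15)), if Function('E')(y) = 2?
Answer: Rational(6169, 65) ≈ 94.908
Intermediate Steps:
Add(Mul(Mul(-81, Pow(1170, -1)), -1342), Function('E')(15)) = Add(Mul(Mul(-81, Pow(1170, -1)), -1342), 2) = Add(Mul(Mul(-81, Rational(1, 1170)), -1342), 2) = Add(Mul(Rational(-9, 130), -1342), 2) = Add(Rational(6039, 65), 2) = Rational(6169, 65)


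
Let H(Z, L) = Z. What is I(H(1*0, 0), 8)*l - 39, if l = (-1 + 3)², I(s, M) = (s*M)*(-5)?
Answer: -39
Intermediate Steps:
I(s, M) = -5*M*s (I(s, M) = (M*s)*(-5) = -5*M*s)
l = 4 (l = 2² = 4)
I(H(1*0, 0), 8)*l - 39 = -5*8*1*0*4 - 39 = -5*8*0*4 - 39 = 0*4 - 39 = 0 - 39 = -39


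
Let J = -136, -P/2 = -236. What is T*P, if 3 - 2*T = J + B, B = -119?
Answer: 60888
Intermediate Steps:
P = 472 (P = -2*(-236) = 472)
T = 129 (T = 3/2 - (-136 - 119)/2 = 3/2 - 1/2*(-255) = 3/2 + 255/2 = 129)
T*P = 129*472 = 60888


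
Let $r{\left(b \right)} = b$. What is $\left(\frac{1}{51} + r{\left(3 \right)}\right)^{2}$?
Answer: $\frac{23716}{2601} \approx 9.118$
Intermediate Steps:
$\left(\frac{1}{51} + r{\left(3 \right)}\right)^{2} = \left(\frac{1}{51} + 3\right)^{2} = \left(\frac{154}{51}\right)^{2} = \frac{23716}{2601}$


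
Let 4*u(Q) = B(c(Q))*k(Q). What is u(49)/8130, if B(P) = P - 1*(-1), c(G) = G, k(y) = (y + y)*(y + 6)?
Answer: 13475/1626 ≈ 8.2872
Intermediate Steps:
k(y) = 2*y*(6 + y) (k(y) = (2*y)*(6 + y) = 2*y*(6 + y))
B(P) = 1 + P (B(P) = P + 1 = 1 + P)
u(Q) = Q*(1 + Q)*(6 + Q)/2 (u(Q) = ((1 + Q)*(2*Q*(6 + Q)))/4 = (2*Q*(1 + Q)*(6 + Q))/4 = Q*(1 + Q)*(6 + Q)/2)
u(49)/8130 = ((½)*49*(1 + 49)*(6 + 49))/8130 = ((½)*49*50*55)*(1/8130) = 67375*(1/8130) = 13475/1626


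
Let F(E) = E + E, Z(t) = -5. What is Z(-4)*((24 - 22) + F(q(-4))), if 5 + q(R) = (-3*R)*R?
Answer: 520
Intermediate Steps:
q(R) = -5 - 3*R² (q(R) = -5 + (-3*R)*R = -5 - 3*R²)
F(E) = 2*E
Z(-4)*((24 - 22) + F(q(-4))) = -5*((24 - 22) + 2*(-5 - 3*(-4)²)) = -5*(2 + 2*(-5 - 3*16)) = -5*(2 + 2*(-5 - 48)) = -5*(2 + 2*(-53)) = -5*(2 - 106) = -5*(-104) = 520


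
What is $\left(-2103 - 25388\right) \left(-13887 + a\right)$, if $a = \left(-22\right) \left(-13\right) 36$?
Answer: $98720181$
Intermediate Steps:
$a = 10296$ ($a = 286 \cdot 36 = 10296$)
$\left(-2103 - 25388\right) \left(-13887 + a\right) = \left(-2103 - 25388\right) \left(-13887 + 10296\right) = \left(-27491\right) \left(-3591\right) = 98720181$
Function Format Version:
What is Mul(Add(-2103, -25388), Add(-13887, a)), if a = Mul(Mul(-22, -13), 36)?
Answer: 98720181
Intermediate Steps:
a = 10296 (a = Mul(286, 36) = 10296)
Mul(Add(-2103, -25388), Add(-13887, a)) = Mul(Add(-2103, -25388), Add(-13887, 10296)) = Mul(-27491, -3591) = 98720181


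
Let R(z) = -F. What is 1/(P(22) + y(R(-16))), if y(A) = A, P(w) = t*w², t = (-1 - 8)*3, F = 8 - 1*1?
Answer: -1/13075 ≈ -7.6482e-5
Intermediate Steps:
F = 7 (F = 8 - 1 = 7)
t = -27 (t = -9*3 = -27)
P(w) = -27*w²
R(z) = -7 (R(z) = -1*7 = -7)
1/(P(22) + y(R(-16))) = 1/(-27*22² - 7) = 1/(-27*484 - 7) = 1/(-13068 - 7) = 1/(-13075) = -1/13075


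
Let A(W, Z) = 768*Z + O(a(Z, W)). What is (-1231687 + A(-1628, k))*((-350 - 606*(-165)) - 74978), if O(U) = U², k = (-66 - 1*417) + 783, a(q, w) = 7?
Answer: -24692531556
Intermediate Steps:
k = 300 (k = (-66 - 417) + 783 = -483 + 783 = 300)
A(W, Z) = 49 + 768*Z (A(W, Z) = 768*Z + 7² = 768*Z + 49 = 49 + 768*Z)
(-1231687 + A(-1628, k))*((-350 - 606*(-165)) - 74978) = (-1231687 + (49 + 768*300))*((-350 - 606*(-165)) - 74978) = (-1231687 + (49 + 230400))*((-350 + 99990) - 74978) = (-1231687 + 230449)*(99640 - 74978) = -1001238*24662 = -24692531556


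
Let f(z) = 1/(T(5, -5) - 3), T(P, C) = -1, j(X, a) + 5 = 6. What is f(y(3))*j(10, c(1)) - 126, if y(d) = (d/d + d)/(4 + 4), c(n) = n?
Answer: -505/4 ≈ -126.25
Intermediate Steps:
j(X, a) = 1 (j(X, a) = -5 + 6 = 1)
y(d) = 1/8 + d/8 (y(d) = (1 + d)/8 = (1 + d)*(1/8) = 1/8 + d/8)
f(z) = -1/4 (f(z) = 1/(-1 - 3) = 1/(-4) = -1/4)
f(y(3))*j(10, c(1)) - 126 = -1/4*1 - 126 = -1/4 - 126 = -505/4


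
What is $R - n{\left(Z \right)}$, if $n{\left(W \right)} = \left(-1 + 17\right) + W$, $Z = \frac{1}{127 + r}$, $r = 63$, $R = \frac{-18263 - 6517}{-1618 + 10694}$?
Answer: $- \frac{8077079}{431110} \approx -18.736$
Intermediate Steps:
$R = - \frac{6195}{2269}$ ($R = - \frac{24780}{9076} = \left(-24780\right) \frac{1}{9076} = - \frac{6195}{2269} \approx -2.7303$)
$Z = \frac{1}{190}$ ($Z = \frac{1}{127 + 63} = \frac{1}{190} \approx 0.0052632$)
$n{\left(W \right)} = 16 + W$
$R - n{\left(Z \right)} = - \frac{6195}{2269} - \left(16 + \frac{1}{190}\right) = - \frac{6195}{2269} - \frac{3041}{190} = - \frac{8077079}{431110}$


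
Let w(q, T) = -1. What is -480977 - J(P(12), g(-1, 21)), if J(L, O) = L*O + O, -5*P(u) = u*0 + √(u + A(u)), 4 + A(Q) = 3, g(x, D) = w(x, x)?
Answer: -480976 - √11/5 ≈ -4.8098e+5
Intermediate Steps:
g(x, D) = -1
A(Q) = -1 (A(Q) = -4 + 3 = -1)
P(u) = -√(-1 + u)/5 (P(u) = -(u*0 + √(u - 1))/5 = -(0 + √(-1 + u))/5 = -√(-1 + u)/5)
J(L, O) = O + L*O
-480977 - J(P(12), g(-1, 21)) = -480977 - (-1)*(1 - √(-1 + 12)/5) = -480977 - (-1)*(1 - √11/5) = -480977 - (-1 + √11/5) = -480977 + (1 - √11/5) = -480976 - √11/5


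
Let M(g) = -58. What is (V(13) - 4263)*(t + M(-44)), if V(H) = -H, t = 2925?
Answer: -12259292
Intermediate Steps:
(V(13) - 4263)*(t + M(-44)) = (-1*13 - 4263)*(2925 - 58) = (-13 - 4263)*2867 = -4276*2867 = -12259292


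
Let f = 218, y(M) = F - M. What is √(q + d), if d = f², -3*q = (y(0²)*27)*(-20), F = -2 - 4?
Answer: 2*√11611 ≈ 215.51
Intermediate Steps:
F = -6
y(M) = -6 - M
q = -1080 (q = -(-6 - 1*0²)*27*(-20)/3 = -(-6 - 1*0)*27*(-20)/3 = -(-6 + 0)*27*(-20)/3 = -(-6*27)*(-20)/3 = -(-54)*(-20) = -⅓*3240 = -1080)
d = 47524 (d = 218² = 47524)
√(q + d) = √(-1080 + 47524) = √46444 = 2*√11611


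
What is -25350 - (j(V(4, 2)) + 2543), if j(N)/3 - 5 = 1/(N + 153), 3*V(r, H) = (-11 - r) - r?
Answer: -12279529/440 ≈ -27908.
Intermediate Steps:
V(r, H) = -11/3 - 2*r/3 (V(r, H) = ((-11 - r) - r)/3 = (-11 - 2*r)/3 = -11/3 - 2*r/3)
j(N) = 15 + 3/(153 + N) (j(N) = 15 + 3/(N + 153) = 15 + 3/(153 + N))
-25350 - (j(V(4, 2)) + 2543) = -25350 - (3*(766 + 5*(-11/3 - ⅔*4))/(153 + (-11/3 - ⅔*4)) + 2543) = -25350 - (3*(766 + 5*(-11/3 - 8/3))/(153 + (-11/3 - 8/3)) + 2543) = -25350 - (3*(766 + 5*(-19/3))/(153 - 19/3) + 2543) = -25350 - (3*(766 - 95/3)/(440/3) + 2543) = -25350 - (3*(3/440)*(2203/3) + 2543) = -25350 - (6609/440 + 2543) = -25350 - 1*1125529/440 = -25350 - 1125529/440 = -12279529/440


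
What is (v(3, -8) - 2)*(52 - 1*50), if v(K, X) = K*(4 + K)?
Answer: 38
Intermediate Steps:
(v(3, -8) - 2)*(52 - 1*50) = (3*(4 + 3) - 2)*(52 - 1*50) = (3*7 - 2)*(52 - 50) = (21 - 2)*2 = 19*2 = 38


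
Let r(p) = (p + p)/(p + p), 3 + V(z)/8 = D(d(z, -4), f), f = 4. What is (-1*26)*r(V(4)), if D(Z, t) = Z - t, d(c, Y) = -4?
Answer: -26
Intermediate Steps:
V(z) = -88 (V(z) = -24 + 8*(-4 - 1*4) = -24 + 8*(-4 - 4) = -24 + 8*(-8) = -24 - 64 = -88)
r(p) = 1 (r(p) = (2*p)/((2*p)) = (2*p)*(1/(2*p)) = 1)
(-1*26)*r(V(4)) = -1*26*1 = -26*1 = -26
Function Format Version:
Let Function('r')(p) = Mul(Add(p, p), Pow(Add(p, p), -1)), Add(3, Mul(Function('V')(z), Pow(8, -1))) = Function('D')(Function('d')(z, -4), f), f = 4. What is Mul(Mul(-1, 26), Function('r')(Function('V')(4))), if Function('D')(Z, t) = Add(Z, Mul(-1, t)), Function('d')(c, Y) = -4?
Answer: -26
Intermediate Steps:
Function('V')(z) = -88 (Function('V')(z) = Add(-24, Mul(8, Add(-4, Mul(-1, 4)))) = Add(-24, Mul(8, Add(-4, -4))) = Add(-24, Mul(8, -8)) = Add(-24, -64) = -88)
Function('r')(p) = 1 (Function('r')(p) = Mul(Mul(2, p), Pow(Mul(2, p), -1)) = Mul(Mul(2, p), Mul(Rational(1, 2), Pow(p, -1))) = 1)
Mul(Mul(-1, 26), Function('r')(Function('V')(4))) = Mul(Mul(-1, 26), 1) = Mul(-26, 1) = -26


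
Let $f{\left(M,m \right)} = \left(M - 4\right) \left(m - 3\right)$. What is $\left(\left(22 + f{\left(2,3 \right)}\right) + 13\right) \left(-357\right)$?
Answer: $-12495$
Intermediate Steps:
$f{\left(M,m \right)} = \left(-4 + M\right) \left(-3 + m\right)$
$\left(\left(22 + f{\left(2,3 \right)}\right) + 13\right) \left(-357\right) = \left(\left(22 + \left(12 - 12 - 6 + 2 \cdot 3\right)\right) + 13\right) \left(-357\right) = \left(\left(22 + \left(12 - 12 - 6 + 6\right)\right) + 13\right) \left(-357\right) = \left(\left(22 + 0\right) + 13\right) \left(-357\right) = \left(22 + 13\right) \left(-357\right) = 35 \left(-357\right) = -12495$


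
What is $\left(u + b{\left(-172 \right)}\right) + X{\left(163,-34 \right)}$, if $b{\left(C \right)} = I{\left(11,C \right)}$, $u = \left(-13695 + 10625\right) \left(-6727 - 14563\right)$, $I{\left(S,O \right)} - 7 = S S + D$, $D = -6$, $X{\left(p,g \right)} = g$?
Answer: $65360388$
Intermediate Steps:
$I{\left(S,O \right)} = 1 + S^{2}$ ($I{\left(S,O \right)} = 7 + \left(S S - 6\right) = 7 + \left(S^{2} - 6\right) = 7 + \left(-6 + S^{2}\right) = 1 + S^{2}$)
$u = 65360300$ ($u = \left(-3070\right) \left(-21290\right) = 65360300$)
$b{\left(C \right)} = 122$ ($b{\left(C \right)} = 1 + 11^{2} = 1 + 121 = 122$)
$\left(u + b{\left(-172 \right)}\right) + X{\left(163,-34 \right)} = \left(65360300 + 122\right) - 34 = 65360422 - 34 = 65360388$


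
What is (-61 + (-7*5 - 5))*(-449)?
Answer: 45349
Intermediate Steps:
(-61 + (-7*5 - 5))*(-449) = (-61 + (-35 - 5))*(-449) = (-61 - 40)*(-449) = -101*(-449) = 45349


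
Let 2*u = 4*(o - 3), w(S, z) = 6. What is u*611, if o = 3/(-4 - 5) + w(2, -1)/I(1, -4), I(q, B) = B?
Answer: -17719/3 ≈ -5906.3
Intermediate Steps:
o = -11/6 (o = 3/(-4 - 5) + 6/(-4) = 3/(-9) + 6*(-¼) = 3*(-⅑) - 3/2 = -⅓ - 3/2 = -11/6 ≈ -1.8333)
u = -29/3 (u = (4*(-11/6 - 3))/2 = (4*(-29/6))/2 = (½)*(-58/3) = -29/3 ≈ -9.6667)
u*611 = -29/3*611 = -17719/3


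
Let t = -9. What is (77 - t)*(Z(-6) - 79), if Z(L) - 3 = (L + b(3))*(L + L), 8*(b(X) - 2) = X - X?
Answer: -2408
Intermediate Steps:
b(X) = 2 (b(X) = 2 + (X - X)/8 = 2 + (⅛)*0 = 2 + 0 = 2)
Z(L) = 3 + 2*L*(2 + L) (Z(L) = 3 + (L + 2)*(L + L) = 3 + (2 + L)*(2*L) = 3 + 2*L*(2 + L))
(77 - t)*(Z(-6) - 79) = (77 - 1*(-9))*((3 + 2*(-6)² + 4*(-6)) - 79) = (77 + 9)*((3 + 2*36 - 24) - 79) = 86*((3 + 72 - 24) - 79) = 86*(51 - 79) = 86*(-28) = -2408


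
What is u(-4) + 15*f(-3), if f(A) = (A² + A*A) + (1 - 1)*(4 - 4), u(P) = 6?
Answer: 276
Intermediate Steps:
f(A) = 2*A² (f(A) = (A² + A²) + 0*0 = 2*A² + 0 = 2*A²)
u(-4) + 15*f(-3) = 6 + 15*(2*(-3)²) = 6 + 15*(2*9) = 6 + 15*18 = 6 + 270 = 276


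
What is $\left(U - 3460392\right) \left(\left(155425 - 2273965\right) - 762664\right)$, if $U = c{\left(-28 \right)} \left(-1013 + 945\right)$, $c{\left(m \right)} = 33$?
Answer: $9976560693744$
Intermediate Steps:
$U = -2244$ ($U = 33 \left(-1013 + 945\right) = 33 \left(-68\right) = -2244$)
$\left(U - 3460392\right) \left(\left(155425 - 2273965\right) - 762664\right) = \left(-2244 - 3460392\right) \left(\left(155425 - 2273965\right) - 762664\right) = - 3462636 \left(\left(155425 - 2273965\right) - 762664\right) = - 3462636 \left(-2118540 - 762664\right) = \left(-3462636\right) \left(-2881204\right) = 9976560693744$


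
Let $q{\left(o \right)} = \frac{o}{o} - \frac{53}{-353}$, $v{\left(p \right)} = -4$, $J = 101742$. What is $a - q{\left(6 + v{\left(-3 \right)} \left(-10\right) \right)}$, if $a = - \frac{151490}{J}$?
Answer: $- \frac{47391611}{17957463} \approx -2.6391$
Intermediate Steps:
$q{\left(o \right)} = \frac{406}{353}$ ($q{\left(o \right)} = 1 - - \frac{53}{353} = 1 + \frac{53}{353} = \frac{406}{353}$)
$a = - \frac{75745}{50871}$ ($a = - \frac{151490}{101742} = \left(-151490\right) \frac{1}{101742} = - \frac{75745}{50871} \approx -1.489$)
$a - q{\left(6 + v{\left(-3 \right)} \left(-10\right) \right)} = - \frac{75745}{50871} - \frac{406}{353} = - \frac{47391611}{17957463}$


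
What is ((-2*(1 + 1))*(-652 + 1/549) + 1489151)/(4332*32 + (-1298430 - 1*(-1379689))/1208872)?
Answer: 990036776695064/92000735609463 ≈ 10.761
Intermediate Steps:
((-2*(1 + 1))*(-652 + 1/549) + 1489151)/(4332*32 + (-1298430 - 1*(-1379689))/1208872) = ((-2*2)*(-652 + 1/549) + 1489151)/(138624 + (-1298430 + 1379689)*(1/1208872)) = (-4*(-357947/549) + 1489151)/(138624 + 81259*(1/1208872)) = (1431788/549 + 1489151)/(138624 + 81259/1208872) = 818975687/(549*(167578753387/1208872)) = (818975687/549)*(1208872/167578753387) = 990036776695064/92000735609463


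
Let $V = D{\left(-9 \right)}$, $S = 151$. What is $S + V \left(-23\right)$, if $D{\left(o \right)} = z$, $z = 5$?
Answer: $36$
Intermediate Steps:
$D{\left(o \right)} = 5$
$V = 5$
$S + V \left(-23\right) = 151 + 5 \left(-23\right) = 151 - 115 = 36$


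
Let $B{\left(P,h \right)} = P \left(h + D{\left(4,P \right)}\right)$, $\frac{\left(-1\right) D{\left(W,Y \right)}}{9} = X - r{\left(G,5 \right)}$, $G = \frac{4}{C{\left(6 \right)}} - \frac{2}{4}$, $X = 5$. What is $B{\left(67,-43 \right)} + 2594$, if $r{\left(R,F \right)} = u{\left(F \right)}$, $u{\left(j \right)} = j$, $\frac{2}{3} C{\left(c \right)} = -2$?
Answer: $-287$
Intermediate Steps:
$C{\left(c \right)} = -3$ ($C{\left(c \right)} = \frac{3}{2} \left(-2\right) = -3$)
$G = - \frac{11}{6}$ ($G = \frac{4}{-3} - \frac{2}{4} = 4 \left(- \frac{1}{3}\right) - \frac{1}{2} = - \frac{4}{3} - \frac{1}{2} = - \frac{11}{6} \approx -1.8333$)
$r{\left(R,F \right)} = F$
$D{\left(W,Y \right)} = 0$ ($D{\left(W,Y \right)} = - 9 \left(5 - 5\right) = \left(-9\right) 0 = 0$)
$B{\left(P,h \right)} = P h$ ($B{\left(P,h \right)} = P \left(h + 0\right) = P h$)
$B{\left(67,-43 \right)} + 2594 = 67 \left(-43\right) + 2594 = -2881 + 2594 = -287$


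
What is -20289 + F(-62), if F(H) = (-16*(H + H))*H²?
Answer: 7606207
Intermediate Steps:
F(H) = -32*H³ (F(H) = (-32*H)*H² = -32*H³)
-20289 + F(-62) = -20289 - 32*(-62)³ = -20289 - 32*(-238328) = -20289 + 7626496 = 7606207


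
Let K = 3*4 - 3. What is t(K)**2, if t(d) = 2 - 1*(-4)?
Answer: 36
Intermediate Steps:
K = 9 (K = 12 - 3 = 9)
t(d) = 6 (t(d) = 2 + 4 = 6)
t(K)**2 = 6**2 = 36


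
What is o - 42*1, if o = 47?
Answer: 5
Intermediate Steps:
o - 42*1 = 47 - 42*1 = 47 - 42 = 5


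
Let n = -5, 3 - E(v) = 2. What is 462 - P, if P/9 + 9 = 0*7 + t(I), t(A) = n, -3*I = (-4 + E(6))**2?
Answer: 588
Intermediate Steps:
E(v) = 1 (E(v) = 3 - 1*2 = 3 - 2 = 1)
I = -3 (I = -(-4 + 1)**2/3 = -1/3*(-3)**2 = -1/3*9 = -3)
t(A) = -5
P = -126 (P = -81 + 9*(0*7 - 5) = -81 + 9*(0 - 5) = -81 + 9*(-5) = -81 - 45 = -126)
462 - P = 462 - 1*(-126) = 462 + 126 = 588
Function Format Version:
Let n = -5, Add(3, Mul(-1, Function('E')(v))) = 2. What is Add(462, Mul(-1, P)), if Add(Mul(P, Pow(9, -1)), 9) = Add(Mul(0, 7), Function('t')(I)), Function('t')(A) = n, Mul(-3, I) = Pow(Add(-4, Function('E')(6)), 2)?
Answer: 588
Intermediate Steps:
Function('E')(v) = 1 (Function('E')(v) = Add(3, Mul(-1, 2)) = Add(3, -2) = 1)
I = -3 (I = Mul(Rational(-1, 3), Pow(Add(-4, 1), 2)) = Mul(Rational(-1, 3), Pow(-3, 2)) = Mul(Rational(-1, 3), 9) = -3)
Function('t')(A) = -5
P = -126 (P = Add(-81, Mul(9, Add(Mul(0, 7), -5))) = Add(-81, Mul(9, Add(0, -5))) = Add(-81, Mul(9, -5)) = Add(-81, -45) = -126)
Add(462, Mul(-1, P)) = Add(462, Mul(-1, -126)) = Add(462, 126) = 588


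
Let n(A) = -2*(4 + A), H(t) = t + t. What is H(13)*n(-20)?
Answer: 832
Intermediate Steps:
H(t) = 2*t
n(A) = -8 - 2*A
H(13)*n(-20) = (2*13)*(-8 - 2*(-20)) = 26*(-8 + 40) = 26*32 = 832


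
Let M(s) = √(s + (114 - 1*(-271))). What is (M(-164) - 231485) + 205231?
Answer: -26254 + √221 ≈ -26239.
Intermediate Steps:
M(s) = √(385 + s) (M(s) = √(s + (114 + 271)) = √(s + 385) = √(385 + s))
(M(-164) - 231485) + 205231 = (√(385 - 164) - 231485) + 205231 = (√221 - 231485) + 205231 = (-231485 + √221) + 205231 = -26254 + √221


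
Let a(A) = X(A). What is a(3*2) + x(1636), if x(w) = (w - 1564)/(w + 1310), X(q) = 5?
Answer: 2467/491 ≈ 5.0244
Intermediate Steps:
a(A) = 5
x(w) = (-1564 + w)/(1310 + w)
a(3*2) + x(1636) = 5 + (-1564 + 1636)/(1310 + 1636) = 5 + 72/2946 = 5 + (1/2946)*72 = 5 + 12/491 = 2467/491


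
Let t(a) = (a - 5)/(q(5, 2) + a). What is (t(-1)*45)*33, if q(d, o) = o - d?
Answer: 4455/2 ≈ 2227.5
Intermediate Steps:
t(a) = (-5 + a)/(-3 + a) (t(a) = (a - 5)/((2 - 1*5) + a) = (-5 + a)/((2 - 5) + a) = (-5 + a)/(-3 + a))
(t(-1)*45)*33 = (((-5 - 1)/(-3 - 1))*45)*33 = ((-6/(-4))*45)*33 = (-¼*(-6)*45)*33 = ((3/2)*45)*33 = (135/2)*33 = 4455/2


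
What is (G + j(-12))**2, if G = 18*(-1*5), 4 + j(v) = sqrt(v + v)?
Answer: 8812 - 376*I*sqrt(6) ≈ 8812.0 - 921.01*I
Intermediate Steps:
j(v) = -4 + sqrt(2)*sqrt(v) (j(v) = -4 + sqrt(v + v) = -4 + sqrt(2*v) = -4 + sqrt(2)*sqrt(v))
G = -90 (G = 18*(-5) = -90)
(G + j(-12))**2 = (-90 + (-4 + sqrt(2)*sqrt(-12)))**2 = (-90 + (-4 + sqrt(2)*(2*I*sqrt(3))))**2 = (-90 + (-4 + 2*I*sqrt(6)))**2 = (-94 + 2*I*sqrt(6))**2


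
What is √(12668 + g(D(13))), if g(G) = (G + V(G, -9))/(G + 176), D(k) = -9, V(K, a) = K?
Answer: √353294846/167 ≈ 112.55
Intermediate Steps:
g(G) = 2*G/(176 + G) (g(G) = (G + G)/(G + 176) = (2*G)/(176 + G) = 2*G/(176 + G))
√(12668 + g(D(13))) = √(12668 + 2*(-9)/(176 - 9)) = √(12668 + 2*(-9)/167) = √(12668 + 2*(-9)*(1/167)) = √(12668 - 18/167) = √(2115538/167) = √353294846/167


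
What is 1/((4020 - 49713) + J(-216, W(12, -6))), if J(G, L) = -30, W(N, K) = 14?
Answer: -1/45723 ≈ -2.1871e-5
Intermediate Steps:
1/((4020 - 49713) + J(-216, W(12, -6))) = 1/((4020 - 49713) - 30) = 1/(-45693 - 30) = 1/(-45723) = -1/45723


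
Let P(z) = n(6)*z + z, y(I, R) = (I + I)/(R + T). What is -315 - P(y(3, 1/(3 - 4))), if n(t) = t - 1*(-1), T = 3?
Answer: -339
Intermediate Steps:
n(t) = 1 + t (n(t) = t + 1 = 1 + t)
y(I, R) = 2*I/(3 + R) (y(I, R) = (I + I)/(R + 3) = (2*I)/(3 + R) = 2*I/(3 + R))
P(z) = 8*z (P(z) = (1 + 6)*z + z = 7*z + z = 8*z)
-315 - P(y(3, 1/(3 - 4))) = -315 - 8*2*3/(3 + 1/(3 - 4)) = -315 - 8*2*3/(3 + 1/(-1)) = -315 - 8*2*3/(3 - 1) = -315 - 8*2*3/2 = -315 - 8*2*3*(1/2) = -315 - 8*3 = -315 - 1*24 = -315 - 24 = -339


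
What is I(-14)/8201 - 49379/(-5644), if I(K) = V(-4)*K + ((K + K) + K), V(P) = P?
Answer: 405036195/46286444 ≈ 8.7506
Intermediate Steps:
I(K) = -K (I(K) = -4*K + ((K + K) + K) = -4*K + (2*K + K) = -4*K + 3*K = -K)
I(-14)/8201 - 49379/(-5644) = -1*(-14)/8201 - 49379/(-5644) = 14*(1/8201) - 49379*(-1/5644) = 14/8201 + 49379/5644 = 405036195/46286444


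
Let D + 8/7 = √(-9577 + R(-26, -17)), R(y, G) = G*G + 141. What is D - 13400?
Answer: -93808/7 + I*√9147 ≈ -13401.0 + 95.64*I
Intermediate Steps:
R(y, G) = 141 + G² (R(y, G) = G² + 141 = 141 + G²)
D = -8/7 + I*√9147 (D = -8/7 + √(-9577 + (141 + (-17)²)) = -8/7 + √(-9577 + (141 + 289)) = -8/7 + √(-9577 + 430) = -8/7 + √(-9147) = -8/7 + I*√9147 ≈ -1.1429 + 95.64*I)
D - 13400 = (-8/7 + I*√9147) - 13400 = -93808/7 + I*√9147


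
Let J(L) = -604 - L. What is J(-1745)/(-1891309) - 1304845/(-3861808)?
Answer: 351922681311/1043410318096 ≈ 0.33728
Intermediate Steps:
J(-1745)/(-1891309) - 1304845/(-3861808) = (-604 - 1*(-1745))/(-1891309) - 1304845/(-3861808) = (-604 + 1745)*(-1/1891309) - 1304845*(-1/3861808) = 1141*(-1/1891309) + 1304845/3861808 = -163/270187 + 1304845/3861808 = 351922681311/1043410318096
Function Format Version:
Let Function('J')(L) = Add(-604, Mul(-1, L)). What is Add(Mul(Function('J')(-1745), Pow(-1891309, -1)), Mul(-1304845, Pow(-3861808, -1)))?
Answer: Rational(351922681311, 1043410318096) ≈ 0.33728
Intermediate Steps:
Add(Mul(Function('J')(-1745), Pow(-1891309, -1)), Mul(-1304845, Pow(-3861808, -1))) = Add(Mul(Add(-604, Mul(-1, -1745)), Pow(-1891309, -1)), Mul(-1304845, Pow(-3861808, -1))) = Add(Mul(Add(-604, 1745), Rational(-1, 1891309)), Mul(-1304845, Rational(-1, 3861808))) = Add(Mul(1141, Rational(-1, 1891309)), Rational(1304845, 3861808)) = Add(Rational(-163, 270187), Rational(1304845, 3861808)) = Rational(351922681311, 1043410318096)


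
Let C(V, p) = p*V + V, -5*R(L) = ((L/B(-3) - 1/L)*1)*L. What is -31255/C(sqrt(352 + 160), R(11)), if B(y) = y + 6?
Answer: 468825*sqrt(2)/3296 ≈ 201.16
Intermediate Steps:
B(y) = 6 + y
R(L) = -L*(-1/L + L/3)/5 (R(L) = -(L/(6 - 3) - 1/L)*1*L/5 = -(L/3 - 1/L)*1*L/5 = -(-1/L + L/3)*1*L/5 = -(-1/L + L/3)*L/5 = -L*(-1/L + L/3)/5)
C(V, p) = V + V*p (C(V, p) = V*p + V = V + V*p)
-31255/C(sqrt(352 + 160), R(11)) = -31255*1/((1 + (1/5 - 1/15*11**2))*sqrt(352 + 160)) = -31255*sqrt(2)/(32*(1 + (1/5 - 1/15*121))) = -31255*sqrt(2)/(32*(1 + (1/5 - 121/15))) = -31255*sqrt(2)/(32*(1 - 118/15)) = -31255*(-15*sqrt(2)/3296) = -(-468825)*sqrt(2)/3296 = 468825*sqrt(2)/3296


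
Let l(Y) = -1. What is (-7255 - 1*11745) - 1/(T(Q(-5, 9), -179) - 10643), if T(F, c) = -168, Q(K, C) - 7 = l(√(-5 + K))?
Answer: -205408999/10811 ≈ -19000.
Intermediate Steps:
Q(K, C) = 6 (Q(K, C) = 7 - 1 = 6)
(-7255 - 1*11745) - 1/(T(Q(-5, 9), -179) - 10643) = (-7255 - 1*11745) - 1/(-168 - 10643) = (-7255 - 11745) - 1/(-10811) = -19000 - 1*(-1/10811) = -19000 + 1/10811 = -205408999/10811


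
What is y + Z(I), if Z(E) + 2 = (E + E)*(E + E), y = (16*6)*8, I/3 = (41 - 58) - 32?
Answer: 87202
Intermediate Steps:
I = -147 (I = 3*((41 - 58) - 32) = 3*(-17 - 32) = 3*(-49) = -147)
y = 768 (y = 96*8 = 768)
Z(E) = -2 + 4*E² (Z(E) = -2 + (E + E)*(E + E) = -2 + (2*E)*(2*E) = -2 + 4*E²)
y + Z(I) = 768 + (-2 + 4*(-147)²) = 768 + (-2 + 4*21609) = 768 + (-2 + 86436) = 768 + 86434 = 87202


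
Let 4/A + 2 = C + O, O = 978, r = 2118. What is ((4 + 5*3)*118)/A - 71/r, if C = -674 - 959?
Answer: -389975197/1059 ≈ -3.6825e+5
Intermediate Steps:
C = -1633
A = -4/657 (A = 4/(-2 + (-1633 + 978)) = 4/(-2 - 655) = 4/(-657) = 4*(-1/657) = -4/657 ≈ -0.0060883)
((4 + 5*3)*118)/A - 71/r = ((4 + 5*3)*118)/(-4/657) - 71/2118 = ((4 + 15)*118)*(-657/4) - 71*1/2118 = (19*118)*(-657/4) - 71/2118 = 2242*(-657/4) - 71/2118 = -736497/2 - 71/2118 = -389975197/1059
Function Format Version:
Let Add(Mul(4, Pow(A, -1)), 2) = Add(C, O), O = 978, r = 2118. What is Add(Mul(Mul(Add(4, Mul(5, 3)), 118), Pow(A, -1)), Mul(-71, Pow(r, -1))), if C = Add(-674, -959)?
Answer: Rational(-389975197, 1059) ≈ -3.6825e+5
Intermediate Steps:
C = -1633
A = Rational(-4, 657) (A = Mul(4, Pow(Add(-2, Add(-1633, 978)), -1)) = Mul(4, Pow(Add(-2, -655), -1)) = Mul(4, Pow(-657, -1)) = Mul(4, Rational(-1, 657)) = Rational(-4, 657) ≈ -0.0060883)
Add(Mul(Mul(Add(4, Mul(5, 3)), 118), Pow(A, -1)), Mul(-71, Pow(r, -1))) = Add(Mul(Mul(Add(4, Mul(5, 3)), 118), Pow(Rational(-4, 657), -1)), Mul(-71, Pow(2118, -1))) = Add(Mul(Mul(Add(4, 15), 118), Rational(-657, 4)), Mul(-71, Rational(1, 2118))) = Add(Mul(Mul(19, 118), Rational(-657, 4)), Rational(-71, 2118)) = Add(Mul(2242, Rational(-657, 4)), Rational(-71, 2118)) = Add(Rational(-736497, 2), Rational(-71, 2118)) = Rational(-389975197, 1059)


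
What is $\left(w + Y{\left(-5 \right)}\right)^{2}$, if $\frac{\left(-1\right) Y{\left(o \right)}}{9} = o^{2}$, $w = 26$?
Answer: $39601$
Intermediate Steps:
$Y{\left(o \right)} = - 9 o^{2}$
$\left(w + Y{\left(-5 \right)}\right)^{2} = \left(26 - 9 \left(-5\right)^{2}\right)^{2} = \left(26 - 225\right)^{2} = \left(-199\right)^{2} = 39601$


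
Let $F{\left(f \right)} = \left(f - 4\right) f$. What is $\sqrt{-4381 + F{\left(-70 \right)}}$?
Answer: $\sqrt{799} \approx 28.267$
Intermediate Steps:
$F{\left(f \right)} = f \left(-4 + f\right)$ ($F{\left(f \right)} = \left(-4 + f\right) f = f \left(-4 + f\right)$)
$\sqrt{-4381 + F{\left(-70 \right)}} = \sqrt{-4381 - 70 \left(-4 - 70\right)} = \sqrt{-4381 - -5180} = \sqrt{-4381 + 5180} = \sqrt{799}$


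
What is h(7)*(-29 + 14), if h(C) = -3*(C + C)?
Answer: 630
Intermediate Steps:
h(C) = -6*C
h(7)*(-29 + 14) = (-6*7)*(-29 + 14) = -42*(-15) = 630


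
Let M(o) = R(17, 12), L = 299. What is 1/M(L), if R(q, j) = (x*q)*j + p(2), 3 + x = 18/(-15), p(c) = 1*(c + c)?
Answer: -5/4264 ≈ -0.0011726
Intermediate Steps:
p(c) = 2*c (p(c) = 1*(2*c) = 2*c)
x = -21/5 (x = -3 + 18/(-15) = -3 + 18*(-1/15) = -3 - 6/5 = -21/5 ≈ -4.2000)
R(q, j) = 4 - 21*j*q/5 (R(q, j) = (-21*q/5)*j + 2*2 = -21*j*q/5 + 4 = 4 - 21*j*q/5)
M(o) = -4264/5 (M(o) = 4 - 21/5*12*17 = 4 - 4284/5 = -4264/5)
1/M(L) = 1/(-4264/5) = -5/4264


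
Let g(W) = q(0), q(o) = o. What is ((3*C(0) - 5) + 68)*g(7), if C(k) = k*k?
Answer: 0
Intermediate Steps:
C(k) = k**2
g(W) = 0
((3*C(0) - 5) + 68)*g(7) = ((3*0**2 - 5) + 68)*0 = ((3*0 - 5) + 68)*0 = ((0 - 5) + 68)*0 = (-5 + 68)*0 = 63*0 = 0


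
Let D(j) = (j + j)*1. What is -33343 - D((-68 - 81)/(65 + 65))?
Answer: -2167146/65 ≈ -33341.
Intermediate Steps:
D(j) = 2*j (D(j) = (2*j)*1 = 2*j)
-33343 - D((-68 - 81)/(65 + 65)) = -33343 - 2*(-68 - 81)/(65 + 65) = -33343 - 2*(-149/130) = -33343 - 2*(-149*1/130) = -33343 - 2*(-149)/130 = -33343 - 1*(-149/65) = -33343 + 149/65 = -2167146/65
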